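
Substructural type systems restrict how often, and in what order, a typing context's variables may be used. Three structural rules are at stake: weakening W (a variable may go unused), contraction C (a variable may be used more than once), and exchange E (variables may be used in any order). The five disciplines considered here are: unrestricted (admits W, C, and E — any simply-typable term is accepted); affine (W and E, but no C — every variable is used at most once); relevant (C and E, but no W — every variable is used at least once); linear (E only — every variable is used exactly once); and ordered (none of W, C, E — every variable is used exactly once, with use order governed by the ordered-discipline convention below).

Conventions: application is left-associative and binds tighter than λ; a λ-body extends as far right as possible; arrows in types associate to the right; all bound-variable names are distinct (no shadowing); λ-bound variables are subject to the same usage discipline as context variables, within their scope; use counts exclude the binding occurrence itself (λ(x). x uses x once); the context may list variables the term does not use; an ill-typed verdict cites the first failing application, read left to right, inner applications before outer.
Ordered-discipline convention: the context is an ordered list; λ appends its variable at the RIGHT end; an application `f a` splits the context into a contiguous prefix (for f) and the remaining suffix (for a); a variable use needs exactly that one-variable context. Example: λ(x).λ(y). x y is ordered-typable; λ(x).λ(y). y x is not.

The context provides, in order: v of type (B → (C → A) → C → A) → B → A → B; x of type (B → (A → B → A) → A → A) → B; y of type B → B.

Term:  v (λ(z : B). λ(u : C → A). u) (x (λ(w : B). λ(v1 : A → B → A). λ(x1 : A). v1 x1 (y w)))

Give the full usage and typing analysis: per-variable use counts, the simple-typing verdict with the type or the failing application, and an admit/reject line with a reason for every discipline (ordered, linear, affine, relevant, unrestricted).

use counts: v: 1, x: 1, y: 1, z (bound): 0, u (bound): 1, w (bound): 1, v1 (bound): 1, x1 (bound): 1
use order (left to right): v, u, x, v1, x1, y, w
typing: the term checks, with type A → B
ordered ✗ (unused: z — weakening required)
linear ✗ (unused: z — weakening required)
affine ✓ (none of v, x, y, z, u, w, v1, x1 used more than once)
relevant ✗ (unused: z — weakening required)
unrestricted ✓ (simply typable at A → B; W, C, E all held)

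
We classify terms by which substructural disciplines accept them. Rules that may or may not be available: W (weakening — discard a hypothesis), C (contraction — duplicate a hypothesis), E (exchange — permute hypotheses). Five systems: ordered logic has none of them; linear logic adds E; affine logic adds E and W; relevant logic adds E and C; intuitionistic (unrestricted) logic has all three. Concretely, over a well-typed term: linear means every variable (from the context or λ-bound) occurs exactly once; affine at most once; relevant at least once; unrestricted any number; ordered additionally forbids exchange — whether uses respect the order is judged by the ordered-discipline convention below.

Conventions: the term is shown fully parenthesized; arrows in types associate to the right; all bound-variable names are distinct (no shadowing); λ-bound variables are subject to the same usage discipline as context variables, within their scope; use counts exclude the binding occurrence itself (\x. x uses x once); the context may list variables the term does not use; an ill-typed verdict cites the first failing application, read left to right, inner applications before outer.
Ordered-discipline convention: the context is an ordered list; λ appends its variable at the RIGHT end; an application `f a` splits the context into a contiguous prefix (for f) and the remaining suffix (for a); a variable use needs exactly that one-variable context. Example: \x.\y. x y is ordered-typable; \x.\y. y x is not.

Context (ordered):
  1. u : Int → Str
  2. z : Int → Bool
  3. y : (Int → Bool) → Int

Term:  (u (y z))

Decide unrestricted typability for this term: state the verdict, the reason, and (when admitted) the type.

yes — typability at Str is all that's needed; term : Str
usage: u ×1, z ×1, y ×1
uses in reading order: u, y, z
typing: the term checks, with type Str
per-discipline verdicts: ordered ✗; linear ✓; affine ✓; relevant ✓; unrestricted ✓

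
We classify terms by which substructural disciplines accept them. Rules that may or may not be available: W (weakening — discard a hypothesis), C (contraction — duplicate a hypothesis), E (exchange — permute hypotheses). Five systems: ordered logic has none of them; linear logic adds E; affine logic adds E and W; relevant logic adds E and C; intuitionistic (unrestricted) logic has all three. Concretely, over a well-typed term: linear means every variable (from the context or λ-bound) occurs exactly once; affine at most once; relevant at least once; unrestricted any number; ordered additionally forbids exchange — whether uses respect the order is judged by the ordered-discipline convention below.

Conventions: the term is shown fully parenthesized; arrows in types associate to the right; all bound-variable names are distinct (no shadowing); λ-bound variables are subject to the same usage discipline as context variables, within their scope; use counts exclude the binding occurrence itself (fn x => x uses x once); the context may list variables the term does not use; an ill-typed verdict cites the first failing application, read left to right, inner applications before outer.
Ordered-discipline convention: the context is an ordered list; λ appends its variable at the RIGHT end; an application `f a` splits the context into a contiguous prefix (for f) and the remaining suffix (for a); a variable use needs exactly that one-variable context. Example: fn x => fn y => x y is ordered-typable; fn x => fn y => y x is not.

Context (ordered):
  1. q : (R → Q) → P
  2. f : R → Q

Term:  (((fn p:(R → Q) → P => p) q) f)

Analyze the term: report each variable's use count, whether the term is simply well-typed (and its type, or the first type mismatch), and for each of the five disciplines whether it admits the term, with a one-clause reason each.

usage: q=1; f=1; p [bound]=1
left-to-right use order: p, q, f
typing: well-typed at P
ordered ✓ (one use each (q, f, p); ordered split holds)
linear ✓ (exactly-once usage across q, f, p)
affine ✓ (none of q, f, p used more than once)
relevant ✓ (at least one use each (q, f, p))
unrestricted ✓ (type-checks (P) and nothing is barred)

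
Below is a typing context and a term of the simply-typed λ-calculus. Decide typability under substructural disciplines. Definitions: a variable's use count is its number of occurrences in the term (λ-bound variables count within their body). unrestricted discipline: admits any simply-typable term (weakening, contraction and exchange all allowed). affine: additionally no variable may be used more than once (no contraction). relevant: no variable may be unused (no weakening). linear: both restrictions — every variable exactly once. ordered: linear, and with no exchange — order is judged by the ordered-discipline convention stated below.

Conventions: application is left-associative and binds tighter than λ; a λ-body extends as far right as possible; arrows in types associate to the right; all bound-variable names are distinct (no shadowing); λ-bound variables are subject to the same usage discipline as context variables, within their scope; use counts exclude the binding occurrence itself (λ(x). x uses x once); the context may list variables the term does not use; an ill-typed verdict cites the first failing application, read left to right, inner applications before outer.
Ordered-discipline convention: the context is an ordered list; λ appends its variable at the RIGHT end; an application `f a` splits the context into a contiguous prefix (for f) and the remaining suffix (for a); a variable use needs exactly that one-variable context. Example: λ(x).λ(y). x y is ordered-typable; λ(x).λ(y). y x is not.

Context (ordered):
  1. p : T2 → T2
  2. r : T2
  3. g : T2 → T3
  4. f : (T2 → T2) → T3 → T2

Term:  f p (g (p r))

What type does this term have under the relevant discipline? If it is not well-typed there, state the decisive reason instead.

term : T2
use counts: p ×2; r ×1; g ×1; f ×1
uses in reading order: f, p, g, p, r
typing: well-typed at T2
per-discipline verdicts: ordered ✗, linear ✗, affine ✗, relevant ✓, unrestricted ✓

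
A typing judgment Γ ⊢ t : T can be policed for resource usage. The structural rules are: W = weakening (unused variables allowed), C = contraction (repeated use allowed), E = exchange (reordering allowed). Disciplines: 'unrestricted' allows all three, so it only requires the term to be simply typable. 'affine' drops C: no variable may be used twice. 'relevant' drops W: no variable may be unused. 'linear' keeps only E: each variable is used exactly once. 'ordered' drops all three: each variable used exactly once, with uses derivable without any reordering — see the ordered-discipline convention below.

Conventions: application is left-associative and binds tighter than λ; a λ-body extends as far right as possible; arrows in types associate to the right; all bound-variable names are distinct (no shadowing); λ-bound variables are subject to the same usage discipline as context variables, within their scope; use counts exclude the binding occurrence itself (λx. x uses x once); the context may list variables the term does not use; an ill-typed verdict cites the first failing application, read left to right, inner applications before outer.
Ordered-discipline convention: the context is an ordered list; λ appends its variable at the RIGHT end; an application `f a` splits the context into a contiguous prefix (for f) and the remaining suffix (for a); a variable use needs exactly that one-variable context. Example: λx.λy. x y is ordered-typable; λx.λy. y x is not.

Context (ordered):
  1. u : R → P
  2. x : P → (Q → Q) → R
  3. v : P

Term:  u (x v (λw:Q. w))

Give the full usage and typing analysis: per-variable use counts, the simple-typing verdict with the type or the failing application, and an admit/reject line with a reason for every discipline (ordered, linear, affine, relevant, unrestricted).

variable uses: u: 1×; x: 1×; v: 1×; w (λ-bound): 1×
left-to-right use order: u, x, v, w
typing: ✓ — P
ordered: ✓ — one use each (u, x, v, w); ordered split holds
linear: ✓ — u, x, v, w: one use apiece
affine: ✓ — none of u, x, v, w used more than once
relevant: ✓ — none of u, x, v, w goes unused
unrestricted: ✓ — well-typed at P; no restrictions here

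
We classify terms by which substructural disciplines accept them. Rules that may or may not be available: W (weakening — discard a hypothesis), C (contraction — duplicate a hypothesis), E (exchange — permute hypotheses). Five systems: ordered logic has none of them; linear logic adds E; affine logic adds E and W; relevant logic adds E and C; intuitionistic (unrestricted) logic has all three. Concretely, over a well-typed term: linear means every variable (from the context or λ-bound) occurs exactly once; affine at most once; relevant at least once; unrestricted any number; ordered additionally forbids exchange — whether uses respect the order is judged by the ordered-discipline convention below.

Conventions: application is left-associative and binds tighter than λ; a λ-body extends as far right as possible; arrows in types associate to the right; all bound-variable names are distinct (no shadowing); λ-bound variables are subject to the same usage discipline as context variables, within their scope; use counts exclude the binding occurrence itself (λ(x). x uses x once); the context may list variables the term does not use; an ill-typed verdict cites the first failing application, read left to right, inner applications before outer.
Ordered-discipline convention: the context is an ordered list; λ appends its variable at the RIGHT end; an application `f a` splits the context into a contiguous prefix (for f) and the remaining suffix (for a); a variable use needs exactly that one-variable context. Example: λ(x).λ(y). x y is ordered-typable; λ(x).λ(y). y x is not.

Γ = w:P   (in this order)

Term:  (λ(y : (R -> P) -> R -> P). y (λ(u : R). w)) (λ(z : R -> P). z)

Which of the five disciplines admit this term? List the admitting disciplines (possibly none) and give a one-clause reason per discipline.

admitted by: affine, unrestricted
usage: w: 1×; y (bound): 1×; u (bound): 0×; z (bound): 1×
order of uses: y, w, z
typing: well-typed at R -> P
ordered ✗ (u left unused)
linear ✗ (u left unused)
affine ✓ (w, y, u, z: no repeats, contraction unneeded)
relevant ✗ (u left unused)
unrestricted ✓ (type-checks (R -> P) and nothing is barred)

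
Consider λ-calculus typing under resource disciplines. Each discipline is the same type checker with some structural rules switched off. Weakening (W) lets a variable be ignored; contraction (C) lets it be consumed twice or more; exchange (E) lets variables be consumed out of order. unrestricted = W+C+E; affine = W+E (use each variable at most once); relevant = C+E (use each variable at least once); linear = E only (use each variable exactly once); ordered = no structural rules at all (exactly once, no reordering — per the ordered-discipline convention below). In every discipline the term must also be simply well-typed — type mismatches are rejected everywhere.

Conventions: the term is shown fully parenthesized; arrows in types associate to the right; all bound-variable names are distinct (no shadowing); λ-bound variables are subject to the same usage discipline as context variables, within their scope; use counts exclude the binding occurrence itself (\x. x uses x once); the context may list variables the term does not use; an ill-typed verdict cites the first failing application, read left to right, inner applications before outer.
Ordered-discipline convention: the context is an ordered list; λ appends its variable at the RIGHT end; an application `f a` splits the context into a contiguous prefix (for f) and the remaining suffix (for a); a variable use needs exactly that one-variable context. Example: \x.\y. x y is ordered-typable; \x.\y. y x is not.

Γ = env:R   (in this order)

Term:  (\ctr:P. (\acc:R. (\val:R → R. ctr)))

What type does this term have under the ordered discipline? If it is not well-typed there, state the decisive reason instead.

not well-typed under ordered — unused: env, acc, val — weakening required
variable uses: env: 0×; ctr (bound): 1×; acc (bound): 0×; val (bound): 0×
uses in reading order: ctr
typing: the term checks, with type P → R → (R → R) → P
all disciplines: ordered ✗, linear ✗, affine ✓, relevant ✗, unrestricted ✓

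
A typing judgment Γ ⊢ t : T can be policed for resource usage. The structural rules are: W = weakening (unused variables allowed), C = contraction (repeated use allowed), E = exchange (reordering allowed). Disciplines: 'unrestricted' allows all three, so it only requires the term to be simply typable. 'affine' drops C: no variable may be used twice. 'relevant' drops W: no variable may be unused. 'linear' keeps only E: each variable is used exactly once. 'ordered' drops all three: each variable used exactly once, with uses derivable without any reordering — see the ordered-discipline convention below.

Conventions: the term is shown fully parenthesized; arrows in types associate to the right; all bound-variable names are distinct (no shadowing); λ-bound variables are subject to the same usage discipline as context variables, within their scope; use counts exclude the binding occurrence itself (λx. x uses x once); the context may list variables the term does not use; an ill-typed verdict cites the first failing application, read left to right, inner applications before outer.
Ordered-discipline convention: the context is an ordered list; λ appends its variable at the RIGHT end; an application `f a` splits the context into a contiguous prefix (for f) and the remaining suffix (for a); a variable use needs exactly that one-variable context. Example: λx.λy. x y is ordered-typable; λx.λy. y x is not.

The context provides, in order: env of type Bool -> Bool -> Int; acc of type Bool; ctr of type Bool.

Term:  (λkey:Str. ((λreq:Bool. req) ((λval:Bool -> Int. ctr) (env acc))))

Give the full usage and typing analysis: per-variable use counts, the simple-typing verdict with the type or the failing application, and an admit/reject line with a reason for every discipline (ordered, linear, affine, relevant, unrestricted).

variable uses: env ×1; acc ×1; ctr ×1; key [bound] ×0; req [bound] ×1; val [bound] ×0
use order (left to right): req, ctr, env, acc
typing: the term checks, with type Str -> Bool
ordered: ✗ — key, val never used (weakening)
linear: ✗ — key, val never used (weakening)
affine: ✓ — env, acc, ctr, key, req, val: no repeats, contraction unneeded
relevant: ✗ — key, val never used (weakening)
unrestricted: ✓ — typability at Str -> Bool is all that's needed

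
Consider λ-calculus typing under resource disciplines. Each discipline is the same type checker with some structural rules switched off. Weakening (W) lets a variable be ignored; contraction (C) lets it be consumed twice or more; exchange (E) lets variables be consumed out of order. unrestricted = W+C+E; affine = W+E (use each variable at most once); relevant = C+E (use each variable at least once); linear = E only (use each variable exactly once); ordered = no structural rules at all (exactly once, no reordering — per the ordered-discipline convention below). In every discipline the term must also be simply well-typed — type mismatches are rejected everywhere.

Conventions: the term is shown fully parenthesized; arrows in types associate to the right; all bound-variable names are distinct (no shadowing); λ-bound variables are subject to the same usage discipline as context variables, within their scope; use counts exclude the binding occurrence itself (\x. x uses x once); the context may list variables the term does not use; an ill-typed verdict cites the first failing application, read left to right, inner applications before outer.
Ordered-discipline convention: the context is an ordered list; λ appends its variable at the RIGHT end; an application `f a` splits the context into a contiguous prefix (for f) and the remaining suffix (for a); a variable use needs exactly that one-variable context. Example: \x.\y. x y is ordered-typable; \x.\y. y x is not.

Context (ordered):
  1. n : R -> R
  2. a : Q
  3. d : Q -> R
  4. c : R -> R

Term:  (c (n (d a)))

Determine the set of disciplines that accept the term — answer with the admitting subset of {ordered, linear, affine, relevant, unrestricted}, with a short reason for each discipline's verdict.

admitted by: linear, affine, relevant, unrestricted
usage: n: 1, a: 1, d: 1, c: 1
left-to-right use order: c, n, d, a
typing: the term checks, with type R
ordered ✗ (no contiguous prefix/suffix split fits c, n, d, a)
linear ✓ (n, a, d, c: one use apiece)
affine ✓ (n, a, d, c: no repeats, contraction unneeded)
relevant ✓ (every one of n, a, d, c appears)
unrestricted ✓ (type-checks (R) and nothing is barred)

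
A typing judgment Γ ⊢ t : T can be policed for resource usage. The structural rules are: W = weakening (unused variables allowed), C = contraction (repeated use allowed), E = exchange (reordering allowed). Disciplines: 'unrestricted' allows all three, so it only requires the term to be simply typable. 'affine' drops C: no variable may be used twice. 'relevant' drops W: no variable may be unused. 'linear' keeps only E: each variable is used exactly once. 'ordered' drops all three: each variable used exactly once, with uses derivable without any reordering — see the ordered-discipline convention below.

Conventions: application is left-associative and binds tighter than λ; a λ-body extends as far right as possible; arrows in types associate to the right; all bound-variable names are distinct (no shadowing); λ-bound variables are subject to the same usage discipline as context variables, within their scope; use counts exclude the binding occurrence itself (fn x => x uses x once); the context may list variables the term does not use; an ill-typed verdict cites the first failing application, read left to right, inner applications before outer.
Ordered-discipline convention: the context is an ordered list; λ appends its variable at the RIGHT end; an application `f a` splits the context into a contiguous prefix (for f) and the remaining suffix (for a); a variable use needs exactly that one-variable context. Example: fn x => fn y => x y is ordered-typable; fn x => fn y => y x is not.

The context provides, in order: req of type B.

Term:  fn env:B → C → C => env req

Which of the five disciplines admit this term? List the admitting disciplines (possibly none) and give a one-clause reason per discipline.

admitting disciplines: linear, affine, relevant, unrestricted
usage: req ×1, env (bound) ×1
use order (left to right): env, req
typing: well-typed — term : (B → C → C) → C → C
ordered ✗ (no contiguous prefix/suffix split fits env, req)
linear ✓ (req, env: one use apiece)
affine ✓ (none of req, env used more than once)
relevant ✓ (every one of req, env appears)
unrestricted ✓ (well-typed at (B → C → C) → C → C; no restrictions here)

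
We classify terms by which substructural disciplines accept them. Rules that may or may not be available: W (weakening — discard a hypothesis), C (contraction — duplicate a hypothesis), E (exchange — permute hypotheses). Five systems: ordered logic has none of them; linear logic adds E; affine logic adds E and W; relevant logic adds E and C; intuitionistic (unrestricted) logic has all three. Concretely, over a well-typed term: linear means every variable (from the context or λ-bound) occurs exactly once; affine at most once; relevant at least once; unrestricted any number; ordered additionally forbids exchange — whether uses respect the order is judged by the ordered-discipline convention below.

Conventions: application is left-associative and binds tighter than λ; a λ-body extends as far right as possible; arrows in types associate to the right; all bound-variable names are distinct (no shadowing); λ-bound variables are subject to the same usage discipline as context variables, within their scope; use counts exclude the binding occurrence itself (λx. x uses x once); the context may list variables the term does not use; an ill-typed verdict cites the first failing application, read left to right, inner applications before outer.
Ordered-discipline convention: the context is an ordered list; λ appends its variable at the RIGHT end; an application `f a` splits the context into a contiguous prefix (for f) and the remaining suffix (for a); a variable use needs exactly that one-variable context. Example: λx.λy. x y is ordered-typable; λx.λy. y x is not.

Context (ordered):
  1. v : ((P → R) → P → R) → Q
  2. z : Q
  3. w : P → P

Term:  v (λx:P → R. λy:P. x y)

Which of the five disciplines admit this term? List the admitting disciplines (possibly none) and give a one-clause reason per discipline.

admitting disciplines: affine, unrestricted
variable uses: v: 1×, z: 0×, w: 0×, x (λ-bound): 1×, y (λ-bound): 1×
uses in reading order: v, x, y
typing: well-typed — term : Q
ordered ✗ (z, w never used (weakening))
linear ✗ (z, w never used (weakening))
affine ✓ (no duplicate uses among v, z, w, x, y)
relevant ✗ (z, w never used (weakening))
unrestricted ✓ (well-typed at Q; no restrictions here)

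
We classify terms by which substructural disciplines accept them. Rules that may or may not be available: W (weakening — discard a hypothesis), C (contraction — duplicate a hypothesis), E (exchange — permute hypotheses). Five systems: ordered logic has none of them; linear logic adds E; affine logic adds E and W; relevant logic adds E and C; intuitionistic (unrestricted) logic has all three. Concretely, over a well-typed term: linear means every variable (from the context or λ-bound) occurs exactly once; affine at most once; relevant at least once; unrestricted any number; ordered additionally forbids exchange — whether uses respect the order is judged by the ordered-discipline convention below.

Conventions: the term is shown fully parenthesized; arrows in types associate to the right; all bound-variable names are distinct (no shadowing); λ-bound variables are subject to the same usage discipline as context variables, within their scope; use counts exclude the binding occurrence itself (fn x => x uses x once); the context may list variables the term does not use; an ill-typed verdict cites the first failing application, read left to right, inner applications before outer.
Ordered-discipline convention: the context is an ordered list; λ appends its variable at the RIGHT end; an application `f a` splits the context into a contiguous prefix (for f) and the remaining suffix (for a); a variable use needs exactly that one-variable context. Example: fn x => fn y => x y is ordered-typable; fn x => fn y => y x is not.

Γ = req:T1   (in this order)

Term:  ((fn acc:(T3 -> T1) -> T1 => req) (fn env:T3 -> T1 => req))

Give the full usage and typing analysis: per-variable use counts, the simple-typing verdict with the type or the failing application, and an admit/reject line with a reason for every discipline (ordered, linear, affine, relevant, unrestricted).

variable uses: req: 2×, acc [bound]: 0×, env [bound]: 0×
left-to-right use order: req, req
typing: well-typed at T1
ordered: ✗, req ×2 used more than once (contraction); acc, env left unused
linear: ✗, req ×2 used more than once (contraction); acc, env left unused
affine: ✗, req ×2 used more than once (contraction)
relevant: ✗, acc, env left unused
unrestricted: ✓, type-checks (T1) and nothing is barred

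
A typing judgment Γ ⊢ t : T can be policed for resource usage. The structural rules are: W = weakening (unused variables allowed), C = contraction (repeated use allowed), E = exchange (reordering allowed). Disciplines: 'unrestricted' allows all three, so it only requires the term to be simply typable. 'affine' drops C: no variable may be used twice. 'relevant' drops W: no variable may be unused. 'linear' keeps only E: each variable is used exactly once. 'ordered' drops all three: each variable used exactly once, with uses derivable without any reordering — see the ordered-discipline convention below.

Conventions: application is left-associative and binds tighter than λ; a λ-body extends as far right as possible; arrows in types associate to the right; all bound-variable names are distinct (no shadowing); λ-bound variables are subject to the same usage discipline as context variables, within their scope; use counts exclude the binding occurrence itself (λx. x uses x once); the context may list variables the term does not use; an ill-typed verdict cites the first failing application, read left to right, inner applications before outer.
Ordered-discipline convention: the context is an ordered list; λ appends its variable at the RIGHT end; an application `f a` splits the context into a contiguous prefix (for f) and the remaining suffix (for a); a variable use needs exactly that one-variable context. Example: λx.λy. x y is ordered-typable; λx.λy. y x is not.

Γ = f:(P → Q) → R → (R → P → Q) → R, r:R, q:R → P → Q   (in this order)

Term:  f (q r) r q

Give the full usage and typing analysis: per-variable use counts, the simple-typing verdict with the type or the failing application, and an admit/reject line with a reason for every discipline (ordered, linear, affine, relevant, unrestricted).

use counts: f=1, r=2, q=2
uses in reading order: f, q, r, r, q
typing: well-typed — term : R
ordered ✗ (needs contraction — r ×2, q ×2)
linear ✗ (needs contraction — r ×2, q ×2)
affine ✗ (needs contraction — r ×2, q ×2)
relevant ✓ (f, r, q: all used, weakening unneeded)
unrestricted ✓ (type-checks (R) and nothing is barred)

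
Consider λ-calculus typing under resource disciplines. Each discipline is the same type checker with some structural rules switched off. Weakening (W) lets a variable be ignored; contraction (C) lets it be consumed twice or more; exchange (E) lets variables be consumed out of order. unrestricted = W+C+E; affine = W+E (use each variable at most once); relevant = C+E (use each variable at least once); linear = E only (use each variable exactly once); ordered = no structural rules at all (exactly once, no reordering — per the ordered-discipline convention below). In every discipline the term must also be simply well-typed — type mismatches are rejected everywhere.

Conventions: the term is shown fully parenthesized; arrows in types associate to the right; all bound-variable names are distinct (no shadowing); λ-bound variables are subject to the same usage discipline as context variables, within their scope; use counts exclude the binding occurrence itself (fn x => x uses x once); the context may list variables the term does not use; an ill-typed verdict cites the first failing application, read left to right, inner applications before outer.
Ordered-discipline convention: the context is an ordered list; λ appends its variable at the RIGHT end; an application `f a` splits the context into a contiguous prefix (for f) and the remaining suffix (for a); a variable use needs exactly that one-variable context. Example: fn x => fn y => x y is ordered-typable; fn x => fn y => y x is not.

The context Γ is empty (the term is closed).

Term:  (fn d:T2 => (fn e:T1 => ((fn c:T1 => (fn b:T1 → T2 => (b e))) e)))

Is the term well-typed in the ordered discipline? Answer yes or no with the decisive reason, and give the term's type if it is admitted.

no — needs contraction — e ×2; unused: d, c — weakening required
counts: d (λ-bound): 0, e (λ-bound): 2, c (λ-bound): 0, b (λ-bound): 1
use order (left to right): b, e, e
typing: well-typed — term : T2 → T1 → (T1 → T2) → T2
per-discipline verdicts: ordered ✗; linear ✗; affine ✗; relevant ✗; unrestricted ✓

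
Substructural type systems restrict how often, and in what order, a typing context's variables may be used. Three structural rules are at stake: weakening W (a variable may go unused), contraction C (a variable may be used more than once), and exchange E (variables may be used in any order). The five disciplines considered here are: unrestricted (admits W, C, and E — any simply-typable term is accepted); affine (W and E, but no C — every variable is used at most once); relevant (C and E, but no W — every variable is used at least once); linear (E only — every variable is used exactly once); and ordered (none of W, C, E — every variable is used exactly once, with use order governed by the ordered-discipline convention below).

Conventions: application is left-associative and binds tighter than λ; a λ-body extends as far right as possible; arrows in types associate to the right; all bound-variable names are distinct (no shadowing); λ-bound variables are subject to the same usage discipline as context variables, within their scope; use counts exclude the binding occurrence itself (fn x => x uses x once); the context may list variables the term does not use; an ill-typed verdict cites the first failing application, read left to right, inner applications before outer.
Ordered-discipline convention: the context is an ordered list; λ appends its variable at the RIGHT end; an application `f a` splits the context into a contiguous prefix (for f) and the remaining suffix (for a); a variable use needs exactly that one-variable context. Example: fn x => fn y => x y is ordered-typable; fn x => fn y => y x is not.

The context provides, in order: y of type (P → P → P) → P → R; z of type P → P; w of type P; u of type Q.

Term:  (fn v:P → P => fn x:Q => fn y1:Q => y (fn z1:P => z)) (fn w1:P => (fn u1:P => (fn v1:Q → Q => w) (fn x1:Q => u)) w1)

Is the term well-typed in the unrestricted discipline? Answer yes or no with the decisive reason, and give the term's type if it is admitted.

yes — simply typable at Q → Q → P → R; W, C, E all held; term : Q → Q → P → R
variable uses: y: 1×; z: 1×; w: 1×; u: 1×; v (λ-bound): 0×; x (λ-bound): 0×; y1 (λ-bound): 0×; z1 (λ-bound): 0×; w1 (λ-bound): 1×; u1 (λ-bound): 0×; v1 (λ-bound): 0×; x1 (λ-bound): 0×
use order (left to right): y, z, w, u, w1
typing: the term checks, with type Q → Q → P → R
per-discipline verdicts: ordered ✗, linear ✗, affine ✓, relevant ✗, unrestricted ✓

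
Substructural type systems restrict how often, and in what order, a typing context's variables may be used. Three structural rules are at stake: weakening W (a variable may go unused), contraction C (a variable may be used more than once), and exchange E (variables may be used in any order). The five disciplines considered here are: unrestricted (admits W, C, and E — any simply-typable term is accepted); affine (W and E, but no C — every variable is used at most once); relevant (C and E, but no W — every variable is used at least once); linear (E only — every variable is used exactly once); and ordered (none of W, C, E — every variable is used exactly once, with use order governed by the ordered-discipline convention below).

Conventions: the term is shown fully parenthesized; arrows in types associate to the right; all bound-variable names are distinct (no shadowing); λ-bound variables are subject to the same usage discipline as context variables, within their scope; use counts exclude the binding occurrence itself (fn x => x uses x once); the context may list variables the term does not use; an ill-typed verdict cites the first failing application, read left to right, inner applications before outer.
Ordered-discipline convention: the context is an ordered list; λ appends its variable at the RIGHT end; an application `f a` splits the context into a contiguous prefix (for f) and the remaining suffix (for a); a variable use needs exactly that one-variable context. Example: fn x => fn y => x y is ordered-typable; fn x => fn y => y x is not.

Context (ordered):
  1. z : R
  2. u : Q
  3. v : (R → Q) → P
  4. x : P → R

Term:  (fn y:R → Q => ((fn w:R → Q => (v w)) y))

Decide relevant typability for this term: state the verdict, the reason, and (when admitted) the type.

no — z, u, x never used (weakening)
variable uses: z=0; u=0; v=1; x=0; y (λ-bound)=1; w (λ-bound)=1
left-to-right use order: v, w, y
typing: the term checks, with type (R → Q) → P
summary: ordered ✗; linear ✗; affine ✓; relevant ✗; unrestricted ✓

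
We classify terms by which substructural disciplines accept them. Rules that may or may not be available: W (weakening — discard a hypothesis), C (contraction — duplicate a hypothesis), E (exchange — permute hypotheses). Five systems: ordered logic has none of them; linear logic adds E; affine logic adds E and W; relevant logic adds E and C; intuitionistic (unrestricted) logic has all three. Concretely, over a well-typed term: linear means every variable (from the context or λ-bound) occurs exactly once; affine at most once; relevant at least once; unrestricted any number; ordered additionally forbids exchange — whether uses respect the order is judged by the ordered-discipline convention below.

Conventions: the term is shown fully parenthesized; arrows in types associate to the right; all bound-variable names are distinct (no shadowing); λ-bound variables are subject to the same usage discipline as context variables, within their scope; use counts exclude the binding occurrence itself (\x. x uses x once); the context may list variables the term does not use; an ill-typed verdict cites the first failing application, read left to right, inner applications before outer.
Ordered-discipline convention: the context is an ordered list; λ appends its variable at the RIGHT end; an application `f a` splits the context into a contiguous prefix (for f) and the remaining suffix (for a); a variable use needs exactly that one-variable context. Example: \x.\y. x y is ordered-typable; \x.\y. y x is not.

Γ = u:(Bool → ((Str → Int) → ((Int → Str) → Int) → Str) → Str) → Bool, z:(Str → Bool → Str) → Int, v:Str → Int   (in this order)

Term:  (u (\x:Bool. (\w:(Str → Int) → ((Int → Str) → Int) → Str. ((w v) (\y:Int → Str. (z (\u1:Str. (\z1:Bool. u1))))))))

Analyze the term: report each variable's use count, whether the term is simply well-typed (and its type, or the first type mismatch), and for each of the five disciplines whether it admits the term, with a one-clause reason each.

variable uses: u: 1, z: 1, v: 1, x (λ-bound): 0, w (λ-bound): 1, y (λ-bound): 0, u1 (λ-bound): 1, z1 (λ-bound): 0
left-to-right use order: u, w, v, z, u1
typing: well-typed — term : Bool
ordered: ✗ — needs weakening: x, y, z1 unused
linear: ✗ — needs weakening: x, y, z1 unused
affine: ✓ — none of u, z, v, x, w, y, u1, z1 used more than once
relevant: ✗ — needs weakening: x, y, z1 unused
unrestricted: ✓ — type-checks (Bool) and nothing is barred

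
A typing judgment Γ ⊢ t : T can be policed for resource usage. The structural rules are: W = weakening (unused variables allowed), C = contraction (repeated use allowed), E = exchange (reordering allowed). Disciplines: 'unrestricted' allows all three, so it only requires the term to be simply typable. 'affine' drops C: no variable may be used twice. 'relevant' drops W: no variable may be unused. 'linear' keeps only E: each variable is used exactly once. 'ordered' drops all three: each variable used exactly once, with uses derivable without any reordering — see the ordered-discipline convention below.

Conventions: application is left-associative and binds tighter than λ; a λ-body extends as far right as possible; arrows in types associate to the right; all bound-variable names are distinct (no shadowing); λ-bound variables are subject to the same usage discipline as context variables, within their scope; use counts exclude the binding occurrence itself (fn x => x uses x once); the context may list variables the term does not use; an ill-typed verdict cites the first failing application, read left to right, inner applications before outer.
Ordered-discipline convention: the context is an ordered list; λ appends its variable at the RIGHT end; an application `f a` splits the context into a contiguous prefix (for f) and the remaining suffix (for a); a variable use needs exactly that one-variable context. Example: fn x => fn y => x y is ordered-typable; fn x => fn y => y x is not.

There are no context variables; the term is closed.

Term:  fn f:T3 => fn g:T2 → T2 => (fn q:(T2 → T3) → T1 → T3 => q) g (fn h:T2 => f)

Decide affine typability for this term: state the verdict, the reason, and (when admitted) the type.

no — fails simple typing
usage: f (λ-bound): 1; g (λ-bound): 1; q (λ-bound): 1; h (λ-bound): 0
order of uses: q, g, f
typing: ill-typed: argument of type T2 → T2 where (T2 → T3) → T1 → T3 is required
across the five disciplines: ordered ✗ · linear ✗ · affine ✗ · relevant ✗ · unrestricted ✗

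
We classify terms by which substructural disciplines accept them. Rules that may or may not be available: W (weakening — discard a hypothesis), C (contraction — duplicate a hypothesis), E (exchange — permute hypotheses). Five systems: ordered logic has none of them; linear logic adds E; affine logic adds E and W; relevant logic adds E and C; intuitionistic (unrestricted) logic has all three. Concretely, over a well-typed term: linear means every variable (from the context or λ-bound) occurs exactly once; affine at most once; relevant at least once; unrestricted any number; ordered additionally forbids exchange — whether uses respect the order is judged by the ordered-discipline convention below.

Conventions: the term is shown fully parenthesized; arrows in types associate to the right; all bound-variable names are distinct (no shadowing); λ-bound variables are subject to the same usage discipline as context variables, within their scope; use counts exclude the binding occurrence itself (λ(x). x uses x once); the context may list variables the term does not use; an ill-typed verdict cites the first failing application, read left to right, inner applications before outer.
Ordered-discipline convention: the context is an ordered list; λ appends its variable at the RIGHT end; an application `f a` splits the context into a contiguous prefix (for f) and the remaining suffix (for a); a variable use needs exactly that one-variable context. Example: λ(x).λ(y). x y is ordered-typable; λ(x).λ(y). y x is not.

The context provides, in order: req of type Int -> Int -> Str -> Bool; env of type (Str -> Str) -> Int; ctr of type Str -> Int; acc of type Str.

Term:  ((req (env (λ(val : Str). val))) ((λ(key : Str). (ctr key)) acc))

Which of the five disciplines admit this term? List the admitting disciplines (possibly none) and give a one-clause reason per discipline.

admitted in: ordered, linear, affine, relevant, unrestricted
usage: req ×1, env ×1, ctr ×1, acc ×1, val [bound] ×1, key [bound] ×1
uses in reading order: req, env, val, ctr, key, acc
typing: well-typed — term : Str -> Bool
ordered ✓ (one use each (req, env, ctr, acc, val, key); ordered split holds)
linear ✓ (exactly-once usage across req, env, ctr, acc, val, key)
affine ✓ (at most one use each (req, env, ctr, acc, val, key))
relevant ✓ (every one of req, env, ctr, acc, val, key appears)
unrestricted ✓ (typability at Str -> Bool is all that's needed)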